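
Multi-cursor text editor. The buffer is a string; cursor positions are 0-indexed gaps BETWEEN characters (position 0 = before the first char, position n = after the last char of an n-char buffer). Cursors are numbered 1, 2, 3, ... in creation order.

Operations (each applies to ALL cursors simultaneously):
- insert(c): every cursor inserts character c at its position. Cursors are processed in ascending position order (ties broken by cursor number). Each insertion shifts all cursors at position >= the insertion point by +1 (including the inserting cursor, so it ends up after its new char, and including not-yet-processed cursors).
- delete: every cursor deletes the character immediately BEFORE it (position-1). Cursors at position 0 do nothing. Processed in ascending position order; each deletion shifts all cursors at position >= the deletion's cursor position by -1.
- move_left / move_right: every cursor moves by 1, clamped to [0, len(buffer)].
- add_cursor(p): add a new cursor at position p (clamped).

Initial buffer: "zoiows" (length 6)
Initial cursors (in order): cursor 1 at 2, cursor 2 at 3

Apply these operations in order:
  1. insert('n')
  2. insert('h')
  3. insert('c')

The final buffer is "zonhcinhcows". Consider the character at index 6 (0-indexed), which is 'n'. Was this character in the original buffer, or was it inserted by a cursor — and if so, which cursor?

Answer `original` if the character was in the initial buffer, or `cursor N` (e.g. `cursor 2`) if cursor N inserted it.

After op 1 (insert('n')): buffer="zoninows" (len 8), cursors c1@3 c2@5, authorship ..1.2...
After op 2 (insert('h')): buffer="zonhinhows" (len 10), cursors c1@4 c2@7, authorship ..11.22...
After op 3 (insert('c')): buffer="zonhcinhcows" (len 12), cursors c1@5 c2@9, authorship ..111.222...
Authorship (.=original, N=cursor N): . . 1 1 1 . 2 2 2 . . .
Index 6: author = 2

Answer: cursor 2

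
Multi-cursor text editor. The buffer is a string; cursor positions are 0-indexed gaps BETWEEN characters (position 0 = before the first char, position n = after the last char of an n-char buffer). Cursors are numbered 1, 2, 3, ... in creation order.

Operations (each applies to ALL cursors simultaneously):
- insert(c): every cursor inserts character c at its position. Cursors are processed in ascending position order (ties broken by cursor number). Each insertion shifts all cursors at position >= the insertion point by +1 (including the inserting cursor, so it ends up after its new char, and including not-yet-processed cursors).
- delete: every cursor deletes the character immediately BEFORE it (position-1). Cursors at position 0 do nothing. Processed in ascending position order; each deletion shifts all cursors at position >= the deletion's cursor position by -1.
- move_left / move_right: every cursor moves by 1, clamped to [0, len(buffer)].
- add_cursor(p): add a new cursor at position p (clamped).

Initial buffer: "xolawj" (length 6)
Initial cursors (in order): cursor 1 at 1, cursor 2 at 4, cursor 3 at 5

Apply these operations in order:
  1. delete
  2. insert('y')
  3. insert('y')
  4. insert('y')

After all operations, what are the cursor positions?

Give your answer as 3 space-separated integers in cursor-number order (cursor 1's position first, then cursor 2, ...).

After op 1 (delete): buffer="olj" (len 3), cursors c1@0 c2@2 c3@2, authorship ...
After op 2 (insert('y')): buffer="yolyyj" (len 6), cursors c1@1 c2@5 c3@5, authorship 1..23.
After op 3 (insert('y')): buffer="yyolyyyyj" (len 9), cursors c1@2 c2@8 c3@8, authorship 11..2323.
After op 4 (insert('y')): buffer="yyyolyyyyyyj" (len 12), cursors c1@3 c2@11 c3@11, authorship 111..232323.

Answer: 3 11 11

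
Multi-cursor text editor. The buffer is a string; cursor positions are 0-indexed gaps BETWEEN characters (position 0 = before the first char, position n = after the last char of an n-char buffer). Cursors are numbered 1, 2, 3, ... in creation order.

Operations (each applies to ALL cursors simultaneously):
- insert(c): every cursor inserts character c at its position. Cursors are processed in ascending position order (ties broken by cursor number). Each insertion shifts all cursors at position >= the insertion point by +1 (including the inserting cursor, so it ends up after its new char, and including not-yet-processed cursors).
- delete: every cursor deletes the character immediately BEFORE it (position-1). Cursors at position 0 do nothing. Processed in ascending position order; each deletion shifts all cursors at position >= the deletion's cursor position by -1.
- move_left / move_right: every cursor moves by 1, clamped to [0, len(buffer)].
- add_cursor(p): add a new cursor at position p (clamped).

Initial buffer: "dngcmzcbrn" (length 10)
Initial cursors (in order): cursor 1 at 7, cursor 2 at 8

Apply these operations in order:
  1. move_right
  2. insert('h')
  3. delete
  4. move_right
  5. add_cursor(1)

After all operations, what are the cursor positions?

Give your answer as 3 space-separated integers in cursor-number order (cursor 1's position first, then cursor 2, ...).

After op 1 (move_right): buffer="dngcmzcbrn" (len 10), cursors c1@8 c2@9, authorship ..........
After op 2 (insert('h')): buffer="dngcmzcbhrhn" (len 12), cursors c1@9 c2@11, authorship ........1.2.
After op 3 (delete): buffer="dngcmzcbrn" (len 10), cursors c1@8 c2@9, authorship ..........
After op 4 (move_right): buffer="dngcmzcbrn" (len 10), cursors c1@9 c2@10, authorship ..........
After op 5 (add_cursor(1)): buffer="dngcmzcbrn" (len 10), cursors c3@1 c1@9 c2@10, authorship ..........

Answer: 9 10 1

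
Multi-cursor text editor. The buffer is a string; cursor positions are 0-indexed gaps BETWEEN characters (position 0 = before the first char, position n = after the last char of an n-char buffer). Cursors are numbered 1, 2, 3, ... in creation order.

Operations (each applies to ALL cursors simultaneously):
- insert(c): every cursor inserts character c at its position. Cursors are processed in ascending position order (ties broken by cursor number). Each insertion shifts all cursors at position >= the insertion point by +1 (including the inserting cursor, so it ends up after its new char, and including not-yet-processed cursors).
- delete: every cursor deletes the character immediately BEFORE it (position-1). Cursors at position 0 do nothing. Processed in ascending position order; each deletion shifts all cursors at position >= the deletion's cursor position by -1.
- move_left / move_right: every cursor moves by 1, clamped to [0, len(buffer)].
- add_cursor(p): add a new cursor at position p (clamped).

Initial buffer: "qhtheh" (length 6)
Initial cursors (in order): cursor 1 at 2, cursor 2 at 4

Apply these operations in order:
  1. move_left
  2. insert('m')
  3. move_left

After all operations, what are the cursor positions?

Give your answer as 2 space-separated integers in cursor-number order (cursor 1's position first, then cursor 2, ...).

Answer: 1 4

Derivation:
After op 1 (move_left): buffer="qhtheh" (len 6), cursors c1@1 c2@3, authorship ......
After op 2 (insert('m')): buffer="qmhtmheh" (len 8), cursors c1@2 c2@5, authorship .1..2...
After op 3 (move_left): buffer="qmhtmheh" (len 8), cursors c1@1 c2@4, authorship .1..2...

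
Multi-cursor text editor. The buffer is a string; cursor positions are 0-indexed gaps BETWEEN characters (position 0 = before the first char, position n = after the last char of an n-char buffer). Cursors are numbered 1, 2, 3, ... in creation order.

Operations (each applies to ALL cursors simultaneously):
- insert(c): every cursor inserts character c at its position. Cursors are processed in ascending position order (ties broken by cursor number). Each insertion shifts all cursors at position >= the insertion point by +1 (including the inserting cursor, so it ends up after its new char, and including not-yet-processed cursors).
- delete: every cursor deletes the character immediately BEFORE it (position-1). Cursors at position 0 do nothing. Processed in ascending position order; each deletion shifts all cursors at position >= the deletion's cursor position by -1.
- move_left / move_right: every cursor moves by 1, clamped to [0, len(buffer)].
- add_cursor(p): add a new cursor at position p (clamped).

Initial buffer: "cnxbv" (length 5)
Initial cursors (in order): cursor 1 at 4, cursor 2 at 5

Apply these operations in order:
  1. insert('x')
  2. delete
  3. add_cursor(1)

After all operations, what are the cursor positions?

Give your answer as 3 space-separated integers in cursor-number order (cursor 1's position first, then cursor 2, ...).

Answer: 4 5 1

Derivation:
After op 1 (insert('x')): buffer="cnxbxvx" (len 7), cursors c1@5 c2@7, authorship ....1.2
After op 2 (delete): buffer="cnxbv" (len 5), cursors c1@4 c2@5, authorship .....
After op 3 (add_cursor(1)): buffer="cnxbv" (len 5), cursors c3@1 c1@4 c2@5, authorship .....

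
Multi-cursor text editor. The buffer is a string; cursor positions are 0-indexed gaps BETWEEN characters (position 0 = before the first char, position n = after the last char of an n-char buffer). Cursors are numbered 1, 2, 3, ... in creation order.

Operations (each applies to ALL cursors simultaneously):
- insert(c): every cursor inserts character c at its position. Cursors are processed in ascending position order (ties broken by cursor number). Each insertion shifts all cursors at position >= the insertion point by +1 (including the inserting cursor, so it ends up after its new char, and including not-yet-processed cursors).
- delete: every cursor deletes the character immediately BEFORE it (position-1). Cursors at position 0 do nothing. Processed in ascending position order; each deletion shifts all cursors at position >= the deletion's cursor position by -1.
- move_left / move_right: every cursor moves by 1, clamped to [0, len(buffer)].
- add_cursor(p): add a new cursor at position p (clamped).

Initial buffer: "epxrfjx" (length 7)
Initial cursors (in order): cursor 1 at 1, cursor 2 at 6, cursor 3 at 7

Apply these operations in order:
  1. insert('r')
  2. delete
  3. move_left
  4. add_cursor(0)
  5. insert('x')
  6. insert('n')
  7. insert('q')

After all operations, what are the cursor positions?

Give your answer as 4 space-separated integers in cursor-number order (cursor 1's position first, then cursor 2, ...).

Answer: 6 14 18 6

Derivation:
After op 1 (insert('r')): buffer="erpxrfjrxr" (len 10), cursors c1@2 c2@8 c3@10, authorship .1.....2.3
After op 2 (delete): buffer="epxrfjx" (len 7), cursors c1@1 c2@6 c3@7, authorship .......
After op 3 (move_left): buffer="epxrfjx" (len 7), cursors c1@0 c2@5 c3@6, authorship .......
After op 4 (add_cursor(0)): buffer="epxrfjx" (len 7), cursors c1@0 c4@0 c2@5 c3@6, authorship .......
After op 5 (insert('x')): buffer="xxepxrfxjxx" (len 11), cursors c1@2 c4@2 c2@8 c3@10, authorship 14.....2.3.
After op 6 (insert('n')): buffer="xxnnepxrfxnjxnx" (len 15), cursors c1@4 c4@4 c2@11 c3@14, authorship 1414.....22.33.
After op 7 (insert('q')): buffer="xxnnqqepxrfxnqjxnqx" (len 19), cursors c1@6 c4@6 c2@14 c3@18, authorship 141414.....222.333.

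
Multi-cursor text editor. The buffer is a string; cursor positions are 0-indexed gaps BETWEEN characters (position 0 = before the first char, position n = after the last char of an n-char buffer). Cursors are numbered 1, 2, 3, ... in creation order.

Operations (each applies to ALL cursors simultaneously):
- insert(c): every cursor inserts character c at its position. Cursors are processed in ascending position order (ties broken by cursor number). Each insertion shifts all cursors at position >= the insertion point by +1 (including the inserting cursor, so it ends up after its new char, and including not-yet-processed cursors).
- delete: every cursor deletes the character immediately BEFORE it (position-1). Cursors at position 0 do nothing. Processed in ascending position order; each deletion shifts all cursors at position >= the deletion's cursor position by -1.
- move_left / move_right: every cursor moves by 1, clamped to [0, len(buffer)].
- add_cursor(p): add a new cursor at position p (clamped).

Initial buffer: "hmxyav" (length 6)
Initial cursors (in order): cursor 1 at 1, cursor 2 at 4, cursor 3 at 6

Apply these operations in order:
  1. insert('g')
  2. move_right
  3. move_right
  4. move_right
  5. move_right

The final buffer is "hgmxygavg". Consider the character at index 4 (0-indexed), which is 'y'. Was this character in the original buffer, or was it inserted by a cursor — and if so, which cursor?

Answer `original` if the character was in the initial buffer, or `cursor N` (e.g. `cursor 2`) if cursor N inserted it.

Answer: original

Derivation:
After op 1 (insert('g')): buffer="hgmxygavg" (len 9), cursors c1@2 c2@6 c3@9, authorship .1...2..3
After op 2 (move_right): buffer="hgmxygavg" (len 9), cursors c1@3 c2@7 c3@9, authorship .1...2..3
After op 3 (move_right): buffer="hgmxygavg" (len 9), cursors c1@4 c2@8 c3@9, authorship .1...2..3
After op 4 (move_right): buffer="hgmxygavg" (len 9), cursors c1@5 c2@9 c3@9, authorship .1...2..3
After op 5 (move_right): buffer="hgmxygavg" (len 9), cursors c1@6 c2@9 c3@9, authorship .1...2..3
Authorship (.=original, N=cursor N): . 1 . . . 2 . . 3
Index 4: author = original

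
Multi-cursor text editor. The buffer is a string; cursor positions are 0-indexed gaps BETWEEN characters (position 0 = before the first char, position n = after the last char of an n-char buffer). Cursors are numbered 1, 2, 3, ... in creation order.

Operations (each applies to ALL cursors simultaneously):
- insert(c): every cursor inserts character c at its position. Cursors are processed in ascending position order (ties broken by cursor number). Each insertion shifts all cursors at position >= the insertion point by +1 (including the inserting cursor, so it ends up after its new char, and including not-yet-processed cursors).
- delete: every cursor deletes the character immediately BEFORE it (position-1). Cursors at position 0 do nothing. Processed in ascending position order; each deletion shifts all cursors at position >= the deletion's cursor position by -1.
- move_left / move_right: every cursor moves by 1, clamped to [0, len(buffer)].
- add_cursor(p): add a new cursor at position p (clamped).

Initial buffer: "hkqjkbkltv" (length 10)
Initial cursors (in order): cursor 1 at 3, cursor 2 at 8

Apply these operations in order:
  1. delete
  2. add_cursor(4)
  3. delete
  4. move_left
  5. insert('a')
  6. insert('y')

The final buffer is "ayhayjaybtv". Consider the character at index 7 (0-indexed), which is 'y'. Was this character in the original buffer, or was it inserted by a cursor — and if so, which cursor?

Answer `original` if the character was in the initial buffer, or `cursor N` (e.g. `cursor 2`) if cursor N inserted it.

Answer: cursor 2

Derivation:
After op 1 (delete): buffer="hkjkbktv" (len 8), cursors c1@2 c2@6, authorship ........
After op 2 (add_cursor(4)): buffer="hkjkbktv" (len 8), cursors c1@2 c3@4 c2@6, authorship ........
After op 3 (delete): buffer="hjbtv" (len 5), cursors c1@1 c3@2 c2@3, authorship .....
After op 4 (move_left): buffer="hjbtv" (len 5), cursors c1@0 c3@1 c2@2, authorship .....
After op 5 (insert('a')): buffer="ahajabtv" (len 8), cursors c1@1 c3@3 c2@5, authorship 1.3.2...
After op 6 (insert('y')): buffer="ayhayjaybtv" (len 11), cursors c1@2 c3@5 c2@8, authorship 11.33.22...
Authorship (.=original, N=cursor N): 1 1 . 3 3 . 2 2 . . .
Index 7: author = 2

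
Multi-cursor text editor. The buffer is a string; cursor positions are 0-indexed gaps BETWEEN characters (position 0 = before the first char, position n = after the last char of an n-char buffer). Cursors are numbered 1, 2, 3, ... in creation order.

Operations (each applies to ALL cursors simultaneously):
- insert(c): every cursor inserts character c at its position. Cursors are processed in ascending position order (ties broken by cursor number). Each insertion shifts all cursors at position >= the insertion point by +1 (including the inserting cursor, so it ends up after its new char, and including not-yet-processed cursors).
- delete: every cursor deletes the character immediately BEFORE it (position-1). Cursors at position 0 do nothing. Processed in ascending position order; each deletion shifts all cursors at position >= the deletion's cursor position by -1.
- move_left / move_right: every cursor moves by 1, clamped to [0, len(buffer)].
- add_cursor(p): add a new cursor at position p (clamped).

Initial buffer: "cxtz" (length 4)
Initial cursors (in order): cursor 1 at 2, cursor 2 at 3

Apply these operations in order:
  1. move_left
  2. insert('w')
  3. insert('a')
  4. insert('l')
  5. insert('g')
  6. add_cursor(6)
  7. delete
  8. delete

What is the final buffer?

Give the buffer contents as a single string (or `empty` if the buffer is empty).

Answer: cwwatz

Derivation:
After op 1 (move_left): buffer="cxtz" (len 4), cursors c1@1 c2@2, authorship ....
After op 2 (insert('w')): buffer="cwxwtz" (len 6), cursors c1@2 c2@4, authorship .1.2..
After op 3 (insert('a')): buffer="cwaxwatz" (len 8), cursors c1@3 c2@6, authorship .11.22..
After op 4 (insert('l')): buffer="cwalxwaltz" (len 10), cursors c1@4 c2@8, authorship .111.222..
After op 5 (insert('g')): buffer="cwalgxwalgtz" (len 12), cursors c1@5 c2@10, authorship .1111.2222..
After op 6 (add_cursor(6)): buffer="cwalgxwalgtz" (len 12), cursors c1@5 c3@6 c2@10, authorship .1111.2222..
After op 7 (delete): buffer="cwalwaltz" (len 9), cursors c1@4 c3@4 c2@7, authorship .111222..
After op 8 (delete): buffer="cwwatz" (len 6), cursors c1@2 c3@2 c2@4, authorship .122..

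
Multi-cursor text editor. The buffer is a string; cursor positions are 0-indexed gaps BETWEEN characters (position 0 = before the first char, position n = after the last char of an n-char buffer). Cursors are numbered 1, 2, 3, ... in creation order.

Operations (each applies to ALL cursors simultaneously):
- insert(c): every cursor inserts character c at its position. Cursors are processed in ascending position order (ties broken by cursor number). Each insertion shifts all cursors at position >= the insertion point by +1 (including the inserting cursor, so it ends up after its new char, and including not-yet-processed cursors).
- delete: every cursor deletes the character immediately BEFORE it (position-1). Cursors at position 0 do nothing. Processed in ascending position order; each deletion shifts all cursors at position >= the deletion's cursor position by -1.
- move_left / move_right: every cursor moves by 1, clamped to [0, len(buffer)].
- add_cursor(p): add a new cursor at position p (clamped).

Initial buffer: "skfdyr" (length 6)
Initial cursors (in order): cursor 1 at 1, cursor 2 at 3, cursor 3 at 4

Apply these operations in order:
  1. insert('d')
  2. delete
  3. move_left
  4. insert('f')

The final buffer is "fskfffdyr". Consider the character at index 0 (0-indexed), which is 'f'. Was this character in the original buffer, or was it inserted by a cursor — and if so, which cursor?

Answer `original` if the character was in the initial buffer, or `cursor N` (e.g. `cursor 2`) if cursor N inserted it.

After op 1 (insert('d')): buffer="sdkfdddyr" (len 9), cursors c1@2 c2@5 c3@7, authorship .1..2.3..
After op 2 (delete): buffer="skfdyr" (len 6), cursors c1@1 c2@3 c3@4, authorship ......
After op 3 (move_left): buffer="skfdyr" (len 6), cursors c1@0 c2@2 c3@3, authorship ......
After op 4 (insert('f')): buffer="fskfffdyr" (len 9), cursors c1@1 c2@4 c3@6, authorship 1..2.3...
Authorship (.=original, N=cursor N): 1 . . 2 . 3 . . .
Index 0: author = 1

Answer: cursor 1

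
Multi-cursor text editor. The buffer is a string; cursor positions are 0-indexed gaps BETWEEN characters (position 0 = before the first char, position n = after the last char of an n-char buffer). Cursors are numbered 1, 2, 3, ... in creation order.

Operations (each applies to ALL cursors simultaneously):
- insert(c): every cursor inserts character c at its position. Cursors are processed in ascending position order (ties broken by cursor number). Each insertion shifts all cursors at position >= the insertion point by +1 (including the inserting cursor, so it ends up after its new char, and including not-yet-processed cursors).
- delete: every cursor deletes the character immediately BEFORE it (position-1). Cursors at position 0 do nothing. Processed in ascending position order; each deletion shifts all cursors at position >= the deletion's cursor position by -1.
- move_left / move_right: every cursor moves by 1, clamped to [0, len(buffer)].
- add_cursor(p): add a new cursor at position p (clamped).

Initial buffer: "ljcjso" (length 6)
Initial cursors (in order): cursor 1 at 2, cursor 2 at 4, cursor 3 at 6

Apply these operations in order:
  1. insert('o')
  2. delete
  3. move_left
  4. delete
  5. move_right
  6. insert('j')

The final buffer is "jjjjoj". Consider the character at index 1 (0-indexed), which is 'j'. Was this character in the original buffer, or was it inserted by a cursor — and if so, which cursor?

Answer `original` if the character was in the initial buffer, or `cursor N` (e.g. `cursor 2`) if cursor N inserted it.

After op 1 (insert('o')): buffer="ljocjosoo" (len 9), cursors c1@3 c2@6 c3@9, authorship ..1..2..3
After op 2 (delete): buffer="ljcjso" (len 6), cursors c1@2 c2@4 c3@6, authorship ......
After op 3 (move_left): buffer="ljcjso" (len 6), cursors c1@1 c2@3 c3@5, authorship ......
After op 4 (delete): buffer="jjo" (len 3), cursors c1@0 c2@1 c3@2, authorship ...
After op 5 (move_right): buffer="jjo" (len 3), cursors c1@1 c2@2 c3@3, authorship ...
After op 6 (insert('j')): buffer="jjjjoj" (len 6), cursors c1@2 c2@4 c3@6, authorship .1.2.3
Authorship (.=original, N=cursor N): . 1 . 2 . 3
Index 1: author = 1

Answer: cursor 1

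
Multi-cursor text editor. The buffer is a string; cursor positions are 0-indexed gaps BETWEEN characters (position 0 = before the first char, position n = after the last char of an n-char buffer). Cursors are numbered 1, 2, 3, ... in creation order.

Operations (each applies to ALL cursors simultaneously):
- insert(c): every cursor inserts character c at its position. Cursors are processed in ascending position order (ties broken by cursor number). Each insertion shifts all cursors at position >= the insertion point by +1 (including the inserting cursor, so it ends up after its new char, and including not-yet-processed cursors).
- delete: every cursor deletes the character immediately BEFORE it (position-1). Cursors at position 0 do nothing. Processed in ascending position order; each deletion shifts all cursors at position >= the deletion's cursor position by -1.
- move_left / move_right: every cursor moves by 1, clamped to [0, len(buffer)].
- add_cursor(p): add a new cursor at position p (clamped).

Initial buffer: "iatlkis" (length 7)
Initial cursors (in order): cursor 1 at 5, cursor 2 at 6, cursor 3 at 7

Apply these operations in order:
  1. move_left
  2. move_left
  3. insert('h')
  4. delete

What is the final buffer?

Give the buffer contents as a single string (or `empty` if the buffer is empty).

Answer: iatlkis

Derivation:
After op 1 (move_left): buffer="iatlkis" (len 7), cursors c1@4 c2@5 c3@6, authorship .......
After op 2 (move_left): buffer="iatlkis" (len 7), cursors c1@3 c2@4 c3@5, authorship .......
After op 3 (insert('h')): buffer="iathlhkhis" (len 10), cursors c1@4 c2@6 c3@8, authorship ...1.2.3..
After op 4 (delete): buffer="iatlkis" (len 7), cursors c1@3 c2@4 c3@5, authorship .......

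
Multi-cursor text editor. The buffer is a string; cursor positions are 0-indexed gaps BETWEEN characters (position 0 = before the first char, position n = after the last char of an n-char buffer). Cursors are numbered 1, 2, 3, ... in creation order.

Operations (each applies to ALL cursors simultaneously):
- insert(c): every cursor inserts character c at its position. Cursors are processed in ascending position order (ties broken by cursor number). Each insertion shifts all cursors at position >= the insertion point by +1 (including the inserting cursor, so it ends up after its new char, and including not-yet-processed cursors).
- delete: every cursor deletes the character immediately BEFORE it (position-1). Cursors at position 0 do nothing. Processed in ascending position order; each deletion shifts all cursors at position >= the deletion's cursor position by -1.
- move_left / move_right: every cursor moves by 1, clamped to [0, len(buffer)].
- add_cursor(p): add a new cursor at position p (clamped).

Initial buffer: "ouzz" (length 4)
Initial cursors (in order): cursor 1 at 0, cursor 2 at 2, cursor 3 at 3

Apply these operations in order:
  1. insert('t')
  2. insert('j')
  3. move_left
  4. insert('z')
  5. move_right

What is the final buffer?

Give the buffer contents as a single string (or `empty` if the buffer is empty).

After op 1 (insert('t')): buffer="toutztz" (len 7), cursors c1@1 c2@4 c3@6, authorship 1..2.3.
After op 2 (insert('j')): buffer="tjoutjztjz" (len 10), cursors c1@2 c2@6 c3@9, authorship 11..22.33.
After op 3 (move_left): buffer="tjoutjztjz" (len 10), cursors c1@1 c2@5 c3@8, authorship 11..22.33.
After op 4 (insert('z')): buffer="tzjoutzjztzjz" (len 13), cursors c1@2 c2@7 c3@11, authorship 111..222.333.
After op 5 (move_right): buffer="tzjoutzjztzjz" (len 13), cursors c1@3 c2@8 c3@12, authorship 111..222.333.

Answer: tzjoutzjztzjz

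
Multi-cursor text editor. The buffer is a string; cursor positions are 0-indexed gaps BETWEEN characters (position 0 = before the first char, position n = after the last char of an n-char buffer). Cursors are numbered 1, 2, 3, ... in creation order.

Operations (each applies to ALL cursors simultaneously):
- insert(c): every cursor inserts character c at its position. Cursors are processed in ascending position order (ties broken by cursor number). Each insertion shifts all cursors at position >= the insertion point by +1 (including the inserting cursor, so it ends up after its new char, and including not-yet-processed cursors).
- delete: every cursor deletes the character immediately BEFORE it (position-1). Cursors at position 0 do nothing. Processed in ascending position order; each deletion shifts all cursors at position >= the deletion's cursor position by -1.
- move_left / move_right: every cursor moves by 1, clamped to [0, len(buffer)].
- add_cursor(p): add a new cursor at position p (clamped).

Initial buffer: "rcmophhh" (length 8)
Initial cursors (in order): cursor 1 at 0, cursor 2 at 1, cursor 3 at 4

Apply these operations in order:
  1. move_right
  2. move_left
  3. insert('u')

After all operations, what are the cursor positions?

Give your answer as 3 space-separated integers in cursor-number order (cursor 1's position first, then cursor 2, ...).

Answer: 1 3 7

Derivation:
After op 1 (move_right): buffer="rcmophhh" (len 8), cursors c1@1 c2@2 c3@5, authorship ........
After op 2 (move_left): buffer="rcmophhh" (len 8), cursors c1@0 c2@1 c3@4, authorship ........
After op 3 (insert('u')): buffer="urucmouphhh" (len 11), cursors c1@1 c2@3 c3@7, authorship 1.2...3....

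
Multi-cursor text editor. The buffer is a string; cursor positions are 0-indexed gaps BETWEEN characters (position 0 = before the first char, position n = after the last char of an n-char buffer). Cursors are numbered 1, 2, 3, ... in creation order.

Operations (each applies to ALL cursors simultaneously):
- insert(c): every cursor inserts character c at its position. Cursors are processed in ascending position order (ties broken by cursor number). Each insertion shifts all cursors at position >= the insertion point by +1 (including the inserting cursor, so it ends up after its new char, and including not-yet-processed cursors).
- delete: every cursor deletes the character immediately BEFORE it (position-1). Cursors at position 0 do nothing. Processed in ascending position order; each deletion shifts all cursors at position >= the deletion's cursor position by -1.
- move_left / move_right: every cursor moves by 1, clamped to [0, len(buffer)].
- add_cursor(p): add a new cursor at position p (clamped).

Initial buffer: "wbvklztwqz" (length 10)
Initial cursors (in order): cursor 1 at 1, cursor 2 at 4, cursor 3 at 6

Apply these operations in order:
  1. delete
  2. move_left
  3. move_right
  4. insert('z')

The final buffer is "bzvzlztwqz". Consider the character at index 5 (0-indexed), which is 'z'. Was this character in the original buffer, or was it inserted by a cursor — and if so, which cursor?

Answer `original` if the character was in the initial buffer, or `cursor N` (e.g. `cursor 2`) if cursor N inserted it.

Answer: cursor 3

Derivation:
After op 1 (delete): buffer="bvltwqz" (len 7), cursors c1@0 c2@2 c3@3, authorship .......
After op 2 (move_left): buffer="bvltwqz" (len 7), cursors c1@0 c2@1 c3@2, authorship .......
After op 3 (move_right): buffer="bvltwqz" (len 7), cursors c1@1 c2@2 c3@3, authorship .......
After op 4 (insert('z')): buffer="bzvzlztwqz" (len 10), cursors c1@2 c2@4 c3@6, authorship .1.2.3....
Authorship (.=original, N=cursor N): . 1 . 2 . 3 . . . .
Index 5: author = 3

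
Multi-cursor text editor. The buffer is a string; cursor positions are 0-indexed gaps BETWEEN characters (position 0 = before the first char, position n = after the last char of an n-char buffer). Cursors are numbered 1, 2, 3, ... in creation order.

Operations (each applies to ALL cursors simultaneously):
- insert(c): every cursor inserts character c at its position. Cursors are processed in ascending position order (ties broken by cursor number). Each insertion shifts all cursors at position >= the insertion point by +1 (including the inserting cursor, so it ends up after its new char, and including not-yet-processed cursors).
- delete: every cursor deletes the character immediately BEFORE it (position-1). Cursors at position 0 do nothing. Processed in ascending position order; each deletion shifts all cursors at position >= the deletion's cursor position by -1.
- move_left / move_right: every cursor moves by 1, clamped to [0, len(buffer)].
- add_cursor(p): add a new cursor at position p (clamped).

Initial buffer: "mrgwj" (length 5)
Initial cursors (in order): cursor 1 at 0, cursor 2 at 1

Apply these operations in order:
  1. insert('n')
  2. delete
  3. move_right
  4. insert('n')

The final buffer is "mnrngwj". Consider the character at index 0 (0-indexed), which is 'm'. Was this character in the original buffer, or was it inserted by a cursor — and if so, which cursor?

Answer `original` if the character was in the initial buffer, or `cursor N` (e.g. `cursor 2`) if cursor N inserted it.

After op 1 (insert('n')): buffer="nmnrgwj" (len 7), cursors c1@1 c2@3, authorship 1.2....
After op 2 (delete): buffer="mrgwj" (len 5), cursors c1@0 c2@1, authorship .....
After op 3 (move_right): buffer="mrgwj" (len 5), cursors c1@1 c2@2, authorship .....
After op 4 (insert('n')): buffer="mnrngwj" (len 7), cursors c1@2 c2@4, authorship .1.2...
Authorship (.=original, N=cursor N): . 1 . 2 . . .
Index 0: author = original

Answer: original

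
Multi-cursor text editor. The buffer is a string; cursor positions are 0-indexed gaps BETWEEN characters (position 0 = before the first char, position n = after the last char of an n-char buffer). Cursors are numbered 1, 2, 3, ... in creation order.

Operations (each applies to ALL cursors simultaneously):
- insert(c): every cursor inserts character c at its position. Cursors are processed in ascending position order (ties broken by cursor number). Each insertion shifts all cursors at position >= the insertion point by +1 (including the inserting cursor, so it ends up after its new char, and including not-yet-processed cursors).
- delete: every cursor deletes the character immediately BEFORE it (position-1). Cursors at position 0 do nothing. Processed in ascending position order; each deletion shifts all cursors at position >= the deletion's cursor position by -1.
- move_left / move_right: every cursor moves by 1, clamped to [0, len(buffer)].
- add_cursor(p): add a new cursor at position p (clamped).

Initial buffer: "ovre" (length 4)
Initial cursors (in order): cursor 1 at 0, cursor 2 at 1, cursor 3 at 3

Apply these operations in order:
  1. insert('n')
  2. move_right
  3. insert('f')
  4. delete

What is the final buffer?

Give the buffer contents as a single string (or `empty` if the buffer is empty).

Answer: nonvrne

Derivation:
After op 1 (insert('n')): buffer="nonvrne" (len 7), cursors c1@1 c2@3 c3@6, authorship 1.2..3.
After op 2 (move_right): buffer="nonvrne" (len 7), cursors c1@2 c2@4 c3@7, authorship 1.2..3.
After op 3 (insert('f')): buffer="nofnvfrnef" (len 10), cursors c1@3 c2@6 c3@10, authorship 1.12.2.3.3
After op 4 (delete): buffer="nonvrne" (len 7), cursors c1@2 c2@4 c3@7, authorship 1.2..3.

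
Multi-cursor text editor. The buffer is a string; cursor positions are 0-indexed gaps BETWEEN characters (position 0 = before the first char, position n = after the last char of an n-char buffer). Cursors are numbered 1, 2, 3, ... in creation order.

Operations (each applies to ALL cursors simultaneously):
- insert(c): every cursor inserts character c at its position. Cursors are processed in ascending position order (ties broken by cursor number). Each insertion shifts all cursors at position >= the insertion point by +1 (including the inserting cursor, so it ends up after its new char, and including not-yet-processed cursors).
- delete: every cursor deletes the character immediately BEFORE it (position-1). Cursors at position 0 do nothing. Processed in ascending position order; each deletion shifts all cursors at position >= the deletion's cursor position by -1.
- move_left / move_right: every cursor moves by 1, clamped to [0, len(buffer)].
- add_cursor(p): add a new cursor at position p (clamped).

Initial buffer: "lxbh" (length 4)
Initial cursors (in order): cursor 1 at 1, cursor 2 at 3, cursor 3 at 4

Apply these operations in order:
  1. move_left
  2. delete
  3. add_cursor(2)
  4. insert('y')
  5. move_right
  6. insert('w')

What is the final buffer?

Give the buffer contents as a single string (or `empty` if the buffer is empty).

Answer: ylwyyhwwyw

Derivation:
After op 1 (move_left): buffer="lxbh" (len 4), cursors c1@0 c2@2 c3@3, authorship ....
After op 2 (delete): buffer="lh" (len 2), cursors c1@0 c2@1 c3@1, authorship ..
After op 3 (add_cursor(2)): buffer="lh" (len 2), cursors c1@0 c2@1 c3@1 c4@2, authorship ..
After op 4 (insert('y')): buffer="ylyyhy" (len 6), cursors c1@1 c2@4 c3@4 c4@6, authorship 1.23.4
After op 5 (move_right): buffer="ylyyhy" (len 6), cursors c1@2 c2@5 c3@5 c4@6, authorship 1.23.4
After op 6 (insert('w')): buffer="ylwyyhwwyw" (len 10), cursors c1@3 c2@8 c3@8 c4@10, authorship 1.123.2344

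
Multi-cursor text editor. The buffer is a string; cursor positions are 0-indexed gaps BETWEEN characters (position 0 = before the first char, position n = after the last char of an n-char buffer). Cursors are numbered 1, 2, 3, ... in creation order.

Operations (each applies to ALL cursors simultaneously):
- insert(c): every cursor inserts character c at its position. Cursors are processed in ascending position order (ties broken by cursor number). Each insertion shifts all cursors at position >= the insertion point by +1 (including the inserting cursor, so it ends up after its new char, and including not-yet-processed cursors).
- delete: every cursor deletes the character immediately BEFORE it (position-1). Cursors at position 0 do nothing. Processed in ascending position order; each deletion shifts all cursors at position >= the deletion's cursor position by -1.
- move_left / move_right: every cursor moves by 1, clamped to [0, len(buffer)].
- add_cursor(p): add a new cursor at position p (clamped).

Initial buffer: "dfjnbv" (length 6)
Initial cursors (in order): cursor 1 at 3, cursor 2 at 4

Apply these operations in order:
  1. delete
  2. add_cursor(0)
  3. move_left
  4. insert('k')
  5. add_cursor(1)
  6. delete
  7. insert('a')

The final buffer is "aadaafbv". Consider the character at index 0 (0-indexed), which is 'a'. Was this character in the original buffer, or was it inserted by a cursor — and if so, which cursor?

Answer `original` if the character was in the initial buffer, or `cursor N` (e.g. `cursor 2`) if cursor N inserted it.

After op 1 (delete): buffer="dfbv" (len 4), cursors c1@2 c2@2, authorship ....
After op 2 (add_cursor(0)): buffer="dfbv" (len 4), cursors c3@0 c1@2 c2@2, authorship ....
After op 3 (move_left): buffer="dfbv" (len 4), cursors c3@0 c1@1 c2@1, authorship ....
After op 4 (insert('k')): buffer="kdkkfbv" (len 7), cursors c3@1 c1@4 c2@4, authorship 3.12...
After op 5 (add_cursor(1)): buffer="kdkkfbv" (len 7), cursors c3@1 c4@1 c1@4 c2@4, authorship 3.12...
After op 6 (delete): buffer="dfbv" (len 4), cursors c3@0 c4@0 c1@1 c2@1, authorship ....
After op 7 (insert('a')): buffer="aadaafbv" (len 8), cursors c3@2 c4@2 c1@5 c2@5, authorship 34.12...
Authorship (.=original, N=cursor N): 3 4 . 1 2 . . .
Index 0: author = 3

Answer: cursor 3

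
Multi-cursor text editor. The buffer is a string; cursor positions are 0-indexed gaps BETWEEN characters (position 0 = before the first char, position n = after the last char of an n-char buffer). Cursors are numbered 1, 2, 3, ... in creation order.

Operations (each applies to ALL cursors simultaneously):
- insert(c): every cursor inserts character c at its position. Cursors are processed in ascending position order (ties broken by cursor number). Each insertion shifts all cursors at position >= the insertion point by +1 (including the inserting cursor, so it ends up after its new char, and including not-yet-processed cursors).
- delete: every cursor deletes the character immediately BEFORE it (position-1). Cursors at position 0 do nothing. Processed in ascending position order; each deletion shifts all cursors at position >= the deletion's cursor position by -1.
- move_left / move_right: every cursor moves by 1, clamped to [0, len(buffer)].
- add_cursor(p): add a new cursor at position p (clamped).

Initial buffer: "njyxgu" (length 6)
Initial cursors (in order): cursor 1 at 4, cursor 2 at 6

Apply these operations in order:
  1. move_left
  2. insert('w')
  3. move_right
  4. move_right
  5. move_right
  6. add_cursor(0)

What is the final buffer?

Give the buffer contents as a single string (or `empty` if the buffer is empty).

After op 1 (move_left): buffer="njyxgu" (len 6), cursors c1@3 c2@5, authorship ......
After op 2 (insert('w')): buffer="njywxgwu" (len 8), cursors c1@4 c2@7, authorship ...1..2.
After op 3 (move_right): buffer="njywxgwu" (len 8), cursors c1@5 c2@8, authorship ...1..2.
After op 4 (move_right): buffer="njywxgwu" (len 8), cursors c1@6 c2@8, authorship ...1..2.
After op 5 (move_right): buffer="njywxgwu" (len 8), cursors c1@7 c2@8, authorship ...1..2.
After op 6 (add_cursor(0)): buffer="njywxgwu" (len 8), cursors c3@0 c1@7 c2@8, authorship ...1..2.

Answer: njywxgwu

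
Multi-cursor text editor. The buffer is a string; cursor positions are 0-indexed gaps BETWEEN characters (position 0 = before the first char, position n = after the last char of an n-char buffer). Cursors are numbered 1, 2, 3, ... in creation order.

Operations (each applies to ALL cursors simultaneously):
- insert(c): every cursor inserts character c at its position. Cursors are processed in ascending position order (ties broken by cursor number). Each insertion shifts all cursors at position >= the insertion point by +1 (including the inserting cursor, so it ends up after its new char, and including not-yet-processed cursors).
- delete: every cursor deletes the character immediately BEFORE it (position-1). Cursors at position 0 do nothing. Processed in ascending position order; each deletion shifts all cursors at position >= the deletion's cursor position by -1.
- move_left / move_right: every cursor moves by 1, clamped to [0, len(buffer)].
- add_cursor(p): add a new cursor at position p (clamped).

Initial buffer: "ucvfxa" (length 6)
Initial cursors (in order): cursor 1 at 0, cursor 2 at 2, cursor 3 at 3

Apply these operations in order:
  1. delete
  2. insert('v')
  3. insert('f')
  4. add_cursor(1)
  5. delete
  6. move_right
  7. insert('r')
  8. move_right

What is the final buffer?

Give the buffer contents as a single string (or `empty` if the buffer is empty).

After op 1 (delete): buffer="ufxa" (len 4), cursors c1@0 c2@1 c3@1, authorship ....
After op 2 (insert('v')): buffer="vuvvfxa" (len 7), cursors c1@1 c2@4 c3@4, authorship 1.23...
After op 3 (insert('f')): buffer="vfuvvfffxa" (len 10), cursors c1@2 c2@7 c3@7, authorship 11.2323...
After op 4 (add_cursor(1)): buffer="vfuvvfffxa" (len 10), cursors c4@1 c1@2 c2@7 c3@7, authorship 11.2323...
After op 5 (delete): buffer="uvvfxa" (len 6), cursors c1@0 c4@0 c2@3 c3@3, authorship .23...
After op 6 (move_right): buffer="uvvfxa" (len 6), cursors c1@1 c4@1 c2@4 c3@4, authorship .23...
After op 7 (insert('r')): buffer="urrvvfrrxa" (len 10), cursors c1@3 c4@3 c2@8 c3@8, authorship .1423.23..
After op 8 (move_right): buffer="urrvvfrrxa" (len 10), cursors c1@4 c4@4 c2@9 c3@9, authorship .1423.23..

Answer: urrvvfrrxa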